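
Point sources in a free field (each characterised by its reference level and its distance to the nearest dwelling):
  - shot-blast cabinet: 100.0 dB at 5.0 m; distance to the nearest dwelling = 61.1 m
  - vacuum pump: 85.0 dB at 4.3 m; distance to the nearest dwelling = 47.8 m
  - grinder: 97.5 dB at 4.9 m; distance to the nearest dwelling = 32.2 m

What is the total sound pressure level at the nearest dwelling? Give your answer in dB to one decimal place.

Apply inverse-square spreading to bring every level to the receiver, then sum 10^(L/10).
shot-blast cabinet: 100.0 − 20·log₁₀(61.1/5.0) = 100.0 − 21.74 = 78.26 dB.
vacuum pump: 85.0 − 20·log₁₀(47.8/4.3) = 85.0 − 20.92 = 64.08 dB.
grinder: 97.5 − 20·log₁₀(32.2/4.9) = 97.5 − 16.35 = 81.15 dB.
Σ 10^(L/10) = 1.997e+08 → L_total = 10·log₁₀(1.997e+08) = 83.00 dB.

83.0 dB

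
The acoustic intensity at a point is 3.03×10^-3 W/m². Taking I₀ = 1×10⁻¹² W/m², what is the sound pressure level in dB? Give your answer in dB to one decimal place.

Dividing by I₀ shifts the exponent by 12: I/I₀ = 3.03×10^9.
L = 10·(0.4814 + 9) = 94.81 dB.

94.8 dB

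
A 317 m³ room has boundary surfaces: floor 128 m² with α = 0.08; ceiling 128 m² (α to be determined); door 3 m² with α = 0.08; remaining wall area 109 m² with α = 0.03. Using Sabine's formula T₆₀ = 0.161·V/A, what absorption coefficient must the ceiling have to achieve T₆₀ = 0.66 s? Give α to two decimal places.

Required total absorption A = 0.161·317/0.66 = 77.33 m².
Absorption from the other surfaces = 128·0.08 + 3·0.08 + 109·0.03 = 13.75 m², so the ceiling must supply 63.58 m² over 128 m².
α = 63.58/128 = 0.497.

0.50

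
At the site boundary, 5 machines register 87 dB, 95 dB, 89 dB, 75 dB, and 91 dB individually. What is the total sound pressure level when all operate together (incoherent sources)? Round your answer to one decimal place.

For uncorrelated sources the intensities add, so convert each level to linear form, sum, and take 10·log₁₀ of the total.
Σ 10^(L/10) = 10^(87/10) + 10^(95/10) + 10^(89/10) + 10^(75/10) + 10^(91/10) = 5.748e+09.
L_total = 10·log₁₀(5.748e+09) = 97.60 dB.

97.6 dB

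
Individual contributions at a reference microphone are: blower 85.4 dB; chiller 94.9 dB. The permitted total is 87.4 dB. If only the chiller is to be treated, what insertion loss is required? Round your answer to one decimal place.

11.8 dB

The untreated sources together contribute 10^(85.4/10) = 3.467e+08, i.e. 85.40 dB.
The limit corresponds to 10^(87.4/10) = 5.495e+08; subtracting the fixed part leaves 2.028e+08 for the chiller, i.e. 83.07 dB.
So the chiller must be reduced from 94.9 to 83.07 dB: IL = 11.83 dB.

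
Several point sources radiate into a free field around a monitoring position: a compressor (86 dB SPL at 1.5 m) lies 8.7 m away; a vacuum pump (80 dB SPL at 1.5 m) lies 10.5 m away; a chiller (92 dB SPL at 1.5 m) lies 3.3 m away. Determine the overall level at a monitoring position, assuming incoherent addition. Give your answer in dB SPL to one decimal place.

First find each source's level at the receiver (point-source: −20·log₁₀(r/r_ref)), then combine on an intensity basis.
compressor: 86 − 20·log₁₀(8.7/1.5) = 86 − 15.27 = 70.73 dB SPL.
vacuum pump: 80 − 20·log₁₀(10.5/1.5) = 80 − 16.90 = 63.10 dB SPL.
chiller: 92 − 20·log₁₀(3.3/1.5) = 92 − 6.85 = 85.15 dB SPL.
Σ 10^(L/10) = 3.413e+08 → L_total = 10·log₁₀(3.413e+08) = 85.33 dB SPL.

85.3 dB SPL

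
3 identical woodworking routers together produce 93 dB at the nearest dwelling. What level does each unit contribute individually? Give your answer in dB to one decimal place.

88.2 dB

For N identical incoherent sources L_total = L₁ + 10·log₁₀ N, so L₁ = 93 − 10·log₁₀(3) = 93 − 4.771.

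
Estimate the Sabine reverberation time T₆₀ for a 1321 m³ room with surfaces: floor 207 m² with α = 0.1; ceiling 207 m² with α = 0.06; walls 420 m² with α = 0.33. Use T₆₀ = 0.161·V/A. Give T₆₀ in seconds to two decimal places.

Summing Sᵢαᵢ: 207·0.1 + 207·0.06 + 420·0.33 = 171.72 m².
T₆₀ = 0.161·V/A = 0.161·1321/171.72 = 1.239 s.

1.24 s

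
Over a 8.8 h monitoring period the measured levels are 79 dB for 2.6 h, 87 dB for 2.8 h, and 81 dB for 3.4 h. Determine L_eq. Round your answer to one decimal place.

83.6 dB

Weight each interval's intensity by its duration and average over T = 8.8 h:
Σ tᵢ·10^(Lᵢ/10) = 2.6·10^(79/10) + 2.8·10^(87/10) + 3.4·10^(81/10) = 2.038e+09.
L_eq = 10·log₁₀(2.038e+09/8.8) = 83.65 dB.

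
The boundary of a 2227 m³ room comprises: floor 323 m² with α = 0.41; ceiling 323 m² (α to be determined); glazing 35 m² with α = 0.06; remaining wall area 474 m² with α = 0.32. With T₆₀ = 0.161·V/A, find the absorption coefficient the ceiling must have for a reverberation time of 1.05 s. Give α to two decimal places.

0.17

Required total absorption A = 0.161·2227/1.05 = 341.47 m².
Absorption from the other surfaces = 323·0.41 + 35·0.06 + 474·0.32 = 286.21 m², so the ceiling must supply 55.26 m² over 323 m².
α = 55.26/323 = 0.171.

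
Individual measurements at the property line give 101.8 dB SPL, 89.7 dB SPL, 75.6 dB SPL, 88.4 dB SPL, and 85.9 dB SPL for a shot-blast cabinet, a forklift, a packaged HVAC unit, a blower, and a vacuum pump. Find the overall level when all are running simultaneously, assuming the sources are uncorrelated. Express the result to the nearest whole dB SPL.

102 dB SPL

For uncorrelated sources the intensities add, so convert each level to linear form, sum, and take 10·log₁₀ of the total.
Σ 10^(L/10) = 10^(101.8/10) + 10^(89.7/10) + 10^(75.6/10) + 10^(88.4/10) + 10^(85.9/10) = 1.719e+10.
L_total = 10·log₁₀(1.719e+10) = 102.35 dB SPL.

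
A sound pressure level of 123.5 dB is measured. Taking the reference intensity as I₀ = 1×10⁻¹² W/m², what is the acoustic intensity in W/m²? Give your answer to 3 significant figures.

2.24 W/m²

L = 10·log₁₀(I/I₀) ⇒ I = I₀·10^(L/10) = 10⁻¹² × 10^12.35.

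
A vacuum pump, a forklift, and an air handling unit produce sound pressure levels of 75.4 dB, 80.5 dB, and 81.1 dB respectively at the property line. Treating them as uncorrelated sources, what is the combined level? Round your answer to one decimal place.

Incoherent sources combine by intensity addition: L_total = 10·log₁₀(Σ 10^(L_i/10)).
Σ 10^(L/10) = 10^(75.4/10) + 10^(80.5/10) + 10^(81.1/10) = 2.757e+08.
L_total = 10·log₁₀(2.757e+08) = 84.40 dB.

84.4 dB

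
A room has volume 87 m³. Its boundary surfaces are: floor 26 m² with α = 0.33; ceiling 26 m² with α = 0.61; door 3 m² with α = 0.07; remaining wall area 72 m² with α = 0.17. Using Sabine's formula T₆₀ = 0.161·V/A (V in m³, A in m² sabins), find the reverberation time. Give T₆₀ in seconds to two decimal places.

A = Σ Sᵢαᵢ = 26·0.33 + 26·0.61 + 3·0.07 + 72·0.17 = 36.89 m².
T₆₀ = 0.161 × 87 / 36.89 = 0.380 s.

0.38 s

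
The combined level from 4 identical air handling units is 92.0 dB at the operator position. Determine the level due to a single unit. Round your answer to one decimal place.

For N identical incoherent sources L_total = L₁ + 10·log₁₀ N, so L₁ = 92.0 − 10·log₁₀(4) = 92.0 − 6.021.

86.0 dB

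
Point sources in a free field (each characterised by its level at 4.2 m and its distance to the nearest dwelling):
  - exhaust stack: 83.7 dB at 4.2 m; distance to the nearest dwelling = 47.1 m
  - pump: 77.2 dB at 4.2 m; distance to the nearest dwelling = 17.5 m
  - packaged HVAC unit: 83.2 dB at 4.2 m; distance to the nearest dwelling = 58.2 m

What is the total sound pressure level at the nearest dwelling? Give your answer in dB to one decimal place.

Propagate each source to the receiver with L = L_ref − 20·log₁₀(r/r_ref), then add intensities.
exhaust stack: 83.7 − 20·log₁₀(47.1/4.2) = 83.7 − 21.00 = 62.70 dB.
pump: 77.2 − 20·log₁₀(17.5/4.2) = 77.2 − 12.40 = 64.80 dB.
packaged HVAC unit: 83.2 − 20·log₁₀(58.2/4.2) = 83.2 − 22.83 = 60.37 dB.
Σ 10^(L/10) = 5.975e+06 → L_total = 10·log₁₀(5.975e+06) = 67.76 dB.

67.8 dB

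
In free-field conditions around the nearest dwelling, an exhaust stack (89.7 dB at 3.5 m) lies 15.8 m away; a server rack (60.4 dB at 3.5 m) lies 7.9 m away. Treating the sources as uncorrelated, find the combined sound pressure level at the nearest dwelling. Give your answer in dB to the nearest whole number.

Propagate each source to the receiver with L = L_ref − 20·log₁₀(r/r_ref), then add intensities.
exhaust stack: 89.7 − 20·log₁₀(15.8/3.5) = 89.7 − 13.09 = 76.61 dB.
server rack: 60.4 − 20·log₁₀(7.9/3.5) = 60.4 − 7.07 = 53.33 dB.
Σ 10^(L/10) = 4.601e+07 → L_total = 10·log₁₀(4.601e+07) = 76.63 dB.

77 dB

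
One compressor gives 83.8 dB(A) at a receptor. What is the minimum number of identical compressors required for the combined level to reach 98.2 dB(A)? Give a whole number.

The shortfall is 98.2 − 83.8 = 14.4 dB, and N units add 10·log₁₀ N, so need 10·log₁₀ N ≥ 14.4.
N ≥ 10^(14.4/10) = 27.542, so N = 28.

28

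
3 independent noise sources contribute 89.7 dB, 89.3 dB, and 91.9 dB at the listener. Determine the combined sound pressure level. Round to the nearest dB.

95 dB

For uncorrelated sources the intensities add, so convert each level to linear form, sum, and take 10·log₁₀ of the total.
Σ 10^(L/10) = 10^(89.7/10) + 10^(89.3/10) + 10^(91.9/10) = 3.333e+09.
L_total = 10·log₁₀(3.333e+09) = 95.23 dB.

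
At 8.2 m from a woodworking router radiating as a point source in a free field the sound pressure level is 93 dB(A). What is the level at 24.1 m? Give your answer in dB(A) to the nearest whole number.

84 dB(A)

Spherical spreading from a point source gives a 20·log₁₀(r₂/r₁) drop.
L₂ = 93 − 20·log₁₀(24.1/8.2) = 93 − 9.364 = 83.64 dB(A).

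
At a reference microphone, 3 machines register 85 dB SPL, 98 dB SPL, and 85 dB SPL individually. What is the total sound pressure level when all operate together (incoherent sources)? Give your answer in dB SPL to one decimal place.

98.4 dB SPL

For uncorrelated sources the intensities add, so convert each level to linear form, sum, and take 10·log₁₀ of the total.
Σ 10^(L/10) = 10^(85/10) + 10^(98/10) + 10^(85/10) = 6.942e+09.
L_total = 10·log₁₀(6.942e+09) = 98.41 dB SPL.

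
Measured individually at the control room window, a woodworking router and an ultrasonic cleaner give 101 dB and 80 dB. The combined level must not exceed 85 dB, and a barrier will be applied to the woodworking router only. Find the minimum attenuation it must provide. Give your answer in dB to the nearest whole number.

Fixed contribution from the other source: Σ 10^(L/10) = 10^(80/10) = 1.000e+08 (80.00 dB).
To meet 85 dB overall, the treated woodworking router may contribute at most 10^(85/10) − 1.000e+08 = 2.162e+08, i.e. 83.35 dB.
Required insertion loss = 101 − 83.35 = 17.65 dB.

18 dB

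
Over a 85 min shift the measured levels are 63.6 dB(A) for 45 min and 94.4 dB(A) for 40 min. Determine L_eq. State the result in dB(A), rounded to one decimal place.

91.1 dB(A)

Weight each interval's intensity by its duration and average over T = 85 min:
Σ tᵢ·10^(Lᵢ/10) = 45·10^(63.6/10) + 40·10^(94.4/10) = 1.103e+11.
L_eq = 10·log₁₀(1.103e+11/85) = 91.13 dB(A).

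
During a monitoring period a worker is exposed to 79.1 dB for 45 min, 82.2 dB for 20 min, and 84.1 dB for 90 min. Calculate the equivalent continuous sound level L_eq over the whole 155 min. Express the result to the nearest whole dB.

The energy average is taken in the linear domain: L_eq = 10·log₁₀[(Σ tᵢ·10^(Lᵢ/10))/T], T = 155 min.
Σ tᵢ·10^(Lᵢ/10) = 45·10^(79.1/10) + 20·10^(82.2/10) + 90·10^(84.1/10) = 3.011e+10.
L_eq = 10·log₁₀(3.011e+10/155) = 82.88 dB.

83 dB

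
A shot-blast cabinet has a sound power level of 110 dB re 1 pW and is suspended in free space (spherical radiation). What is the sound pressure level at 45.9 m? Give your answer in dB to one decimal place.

65.8 dB

L_p = L_w − 10·log₁₀(4π·r²) with r = 45.9 m.
4π·r² = 2.647e+04 m², 10·log₁₀ of that is 44.228 dB.
L_p = 110 − 44.228 = 65.77 dB.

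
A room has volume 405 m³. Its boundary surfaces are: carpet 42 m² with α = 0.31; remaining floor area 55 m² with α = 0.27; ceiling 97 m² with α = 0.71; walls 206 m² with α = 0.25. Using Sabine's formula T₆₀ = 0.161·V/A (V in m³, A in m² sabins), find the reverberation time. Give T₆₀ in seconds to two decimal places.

Summing Sᵢαᵢ: 42·0.31 + 55·0.27 + 97·0.71 + 206·0.25 = 148.24 m².
T₆₀ = 0.161·V/A = 0.161·405/148.24 = 0.440 s.

0.44 s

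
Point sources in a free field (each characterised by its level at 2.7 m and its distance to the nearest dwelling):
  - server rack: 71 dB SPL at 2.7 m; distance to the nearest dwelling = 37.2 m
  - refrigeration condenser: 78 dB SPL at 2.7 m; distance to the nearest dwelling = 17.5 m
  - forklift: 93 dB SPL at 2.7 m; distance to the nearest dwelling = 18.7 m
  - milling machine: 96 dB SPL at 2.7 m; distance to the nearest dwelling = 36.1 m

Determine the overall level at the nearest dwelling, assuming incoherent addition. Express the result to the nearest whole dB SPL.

First find each source's level at the receiver (point-source: −20·log₁₀(r/r_ref)), then combine on an intensity basis.
server rack: 71 − 20·log₁₀(37.2/2.7) = 71 − 22.78 = 48.22 dB SPL.
refrigeration condenser: 78 − 20·log₁₀(17.5/2.7) = 78 − 16.23 = 61.77 dB SPL.
forklift: 93 − 20·log₁₀(18.7/2.7) = 93 − 16.81 = 76.19 dB SPL.
milling machine: 96 − 20·log₁₀(36.1/2.7) = 96 − 22.52 = 73.48 dB SPL.
Σ 10^(L/10) = 6.543e+07 → L_total = 10·log₁₀(6.543e+07) = 78.16 dB SPL.

78 dB SPL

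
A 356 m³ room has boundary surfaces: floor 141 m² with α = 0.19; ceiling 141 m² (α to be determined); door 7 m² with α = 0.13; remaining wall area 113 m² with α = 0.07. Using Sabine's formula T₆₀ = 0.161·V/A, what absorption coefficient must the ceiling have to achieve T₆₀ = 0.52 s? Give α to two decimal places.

0.53

Required total absorption A = 0.161·356/0.52 = 110.22 m².
Absorption from the other surfaces = 141·0.19 + 7·0.13 + 113·0.07 = 35.61 m², so the ceiling must supply 74.61 m² over 141 m².
α = 74.61/141 = 0.529.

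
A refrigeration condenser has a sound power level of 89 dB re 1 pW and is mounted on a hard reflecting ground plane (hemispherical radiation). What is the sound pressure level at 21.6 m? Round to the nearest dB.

Free-field hemispherical radiation: L_p = L_w − 10·log₁₀(2π·r²), r = 21.6 m.
2π·r² = 2931 m², 10·log₁₀ of that is 34.671 dB.
L_p = 89 − 34.671 = 54.33 dB.

54 dB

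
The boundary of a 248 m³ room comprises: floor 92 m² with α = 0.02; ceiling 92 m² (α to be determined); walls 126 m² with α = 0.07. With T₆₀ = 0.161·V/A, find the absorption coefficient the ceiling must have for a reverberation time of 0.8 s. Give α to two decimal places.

0.43

Required total absorption A = 0.161·248/0.8 = 49.91 m².
Absorption from the other surfaces = 92·0.02 + 126·0.07 = 10.66 m², so the ceiling must supply 39.25 m² over 92 m².
α = 39.25/92 = 0.427.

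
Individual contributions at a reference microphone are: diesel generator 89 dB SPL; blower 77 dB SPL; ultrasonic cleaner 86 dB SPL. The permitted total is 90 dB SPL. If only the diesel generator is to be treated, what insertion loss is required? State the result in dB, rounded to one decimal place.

Fixed contribution from the other sources: Σ 10^(L/10) = 10^(77/10) + 10^(86/10) = 4.482e+08 (86.51 dB SPL).
The limit corresponds to 10^(90/10) = 1.000e+09; subtracting the fixed part leaves 5.518e+08 for the diesel generator, i.e. 87.42 dB SPL.
So the diesel generator must be reduced from 89 to 87.42 dB SPL: IL = 1.58 dB.

1.6 dB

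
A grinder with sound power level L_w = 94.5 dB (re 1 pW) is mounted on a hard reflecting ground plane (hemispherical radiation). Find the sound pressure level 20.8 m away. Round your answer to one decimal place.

60.2 dB

The power spreads over a hemisphere of area 2π·r², so L_p = L_w − 10·log₁₀(2π·r²).
2π·r² = 2718 m², 10·log₁₀ of that is 34.343 dB.
L_p = 94.5 − 34.343 = 60.16 dB.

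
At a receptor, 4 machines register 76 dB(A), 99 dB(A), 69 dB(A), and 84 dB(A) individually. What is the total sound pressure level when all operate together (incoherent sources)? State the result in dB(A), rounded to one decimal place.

99.2 dB(A)

Incoherent sources combine by intensity addition: L_total = 10·log₁₀(Σ 10^(L_i/10)).
Σ 10^(L/10) = 10^(76/10) + 10^(99/10) + 10^(69/10) + 10^(84/10) = 8.242e+09.
L_total = 10·log₁₀(8.242e+09) = 99.16 dB(A).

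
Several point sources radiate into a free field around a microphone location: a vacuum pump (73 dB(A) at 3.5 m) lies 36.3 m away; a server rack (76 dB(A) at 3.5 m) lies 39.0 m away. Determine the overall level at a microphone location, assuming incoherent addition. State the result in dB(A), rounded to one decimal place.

Apply inverse-square spreading to bring every level to the receiver, then sum 10^(L/10).
vacuum pump: 73 − 20·log₁₀(36.3/3.5) = 73 − 20.32 = 52.68 dB(A).
server rack: 76 − 20·log₁₀(39.0/3.5) = 76 − 20.94 = 55.06 dB(A).
Σ 10^(L/10) = 5.061e+05 → L_total = 10·log₁₀(5.061e+05) = 57.04 dB(A).

57.0 dB(A)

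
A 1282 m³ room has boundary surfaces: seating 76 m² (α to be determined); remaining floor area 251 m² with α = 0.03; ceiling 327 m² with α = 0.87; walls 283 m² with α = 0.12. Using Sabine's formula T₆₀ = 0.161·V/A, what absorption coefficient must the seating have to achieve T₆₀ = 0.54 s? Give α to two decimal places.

Required total absorption A = 0.161·1282/0.54 = 382.23 m².
Absorption from the other surfaces = 251·0.03 + 327·0.87 + 283·0.12 = 325.98 m², so the seating must supply 56.25 m² over 76 m².
α = 56.25/76 = 0.740.

0.74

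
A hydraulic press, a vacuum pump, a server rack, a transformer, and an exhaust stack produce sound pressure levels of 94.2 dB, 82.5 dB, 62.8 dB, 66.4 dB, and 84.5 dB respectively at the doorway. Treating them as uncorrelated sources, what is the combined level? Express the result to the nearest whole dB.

95 dB

For uncorrelated sources the intensities add, so convert each level to linear form, sum, and take 10·log₁₀ of the total.
Σ 10^(L/10) = 10^(94.2/10) + 10^(82.5/10) + 10^(62.8/10) + 10^(66.4/10) + 10^(84.5/10) = 3.096e+09.
L_total = 10·log₁₀(3.096e+09) = 94.91 dB.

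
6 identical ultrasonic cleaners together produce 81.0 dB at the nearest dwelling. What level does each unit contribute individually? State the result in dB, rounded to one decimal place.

For N identical incoherent sources L_total = L₁ + 10·log₁₀ N, so L₁ = 81.0 − 10·log₁₀(6) = 81.0 − 7.782.

73.2 dB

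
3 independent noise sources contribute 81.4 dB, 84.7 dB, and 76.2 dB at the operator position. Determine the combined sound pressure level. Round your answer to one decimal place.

86.8 dB

For uncorrelated sources the intensities add, so convert each level to linear form, sum, and take 10·log₁₀ of the total.
Σ 10^(L/10) = 10^(81.4/10) + 10^(84.7/10) + 10^(76.2/10) = 4.748e+08.
L_total = 10·log₁₀(4.748e+08) = 86.77 dB.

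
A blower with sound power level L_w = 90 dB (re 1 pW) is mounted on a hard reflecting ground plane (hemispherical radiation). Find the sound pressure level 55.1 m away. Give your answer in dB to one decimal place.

The power spreads over a hemisphere of area 2π·r², so L_p = L_w − 10·log₁₀(2π·r²).
2π·r² = 1.908e+04 m², 10·log₁₀ of that is 42.805 dB.
L_p = 90 − 42.805 = 47.20 dB.

47.2 dB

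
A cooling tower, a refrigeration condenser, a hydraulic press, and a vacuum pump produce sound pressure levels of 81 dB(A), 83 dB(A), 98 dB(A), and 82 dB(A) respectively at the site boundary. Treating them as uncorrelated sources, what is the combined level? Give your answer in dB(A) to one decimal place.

98.3 dB(A)

Incoherent sources combine by intensity addition: L_total = 10·log₁₀(Σ 10^(L_i/10)).
Σ 10^(L/10) = 10^(81/10) + 10^(83/10) + 10^(98/10) + 10^(82/10) = 6.793e+09.
L_total = 10·log₁₀(6.793e+09) = 98.32 dB(A).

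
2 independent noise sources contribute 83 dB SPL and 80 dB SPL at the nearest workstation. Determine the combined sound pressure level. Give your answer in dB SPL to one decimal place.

For uncorrelated sources the intensities add, so convert each level to linear form, sum, and take 10·log₁₀ of the total.
Σ 10^(L/10) = 10^(83/10) + 10^(80/10) = 2.995e+08.
L_total = 10·log₁₀(2.995e+08) = 84.76 dB SPL.

84.8 dB SPL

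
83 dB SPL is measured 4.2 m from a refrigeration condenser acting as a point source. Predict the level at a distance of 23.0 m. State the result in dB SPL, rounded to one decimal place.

68.2 dB SPL

For a point source, L₂ = L₁ − 20·log₁₀(r₂/r₁).
L₂ = 83 − 20·log₁₀(23.0/4.2) = 83 − 14.770 = 68.23 dB SPL.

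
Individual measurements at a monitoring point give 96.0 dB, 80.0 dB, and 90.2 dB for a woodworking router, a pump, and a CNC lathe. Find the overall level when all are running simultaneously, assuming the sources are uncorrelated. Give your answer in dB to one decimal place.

Incoherent sources combine by intensity addition: L_total = 10·log₁₀(Σ 10^(L_i/10)).
Σ 10^(L/10) = 10^(96.0/10) + 10^(80.0/10) + 10^(90.2/10) = 5.128e+09.
L_total = 10·log₁₀(5.128e+09) = 97.10 dB.

97.1 dB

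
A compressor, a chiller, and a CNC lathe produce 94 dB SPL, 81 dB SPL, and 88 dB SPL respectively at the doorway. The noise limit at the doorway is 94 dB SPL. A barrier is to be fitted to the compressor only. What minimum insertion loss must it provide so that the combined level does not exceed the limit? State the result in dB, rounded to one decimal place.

1.6 dB

The untreated sources together contribute 10^(81/10) + 10^(88/10) = 7.568e+08, i.e. 88.79 dB SPL.
The limit corresponds to 10^(94/10) = 2.512e+09; subtracting the fixed part leaves 1.755e+09 for the compressor, i.e. 92.44 dB SPL.
So the compressor must be reduced from 94 to 92.44 dB SPL: IL = 1.56 dB.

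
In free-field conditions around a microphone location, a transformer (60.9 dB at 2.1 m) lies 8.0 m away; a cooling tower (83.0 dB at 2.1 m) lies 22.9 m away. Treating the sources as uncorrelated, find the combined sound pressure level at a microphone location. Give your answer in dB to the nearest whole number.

62 dB

First find each source's level at the receiver (point-source: −20·log₁₀(r/r_ref)), then combine on an intensity basis.
transformer: 60.9 − 20·log₁₀(8.0/2.1) = 60.9 − 11.62 = 49.28 dB.
cooling tower: 83.0 − 20·log₁₀(22.9/2.1) = 83.0 − 20.75 = 62.25 dB.
Σ 10^(L/10) = 1.763e+06 → L_total = 10·log₁₀(1.763e+06) = 62.46 dB.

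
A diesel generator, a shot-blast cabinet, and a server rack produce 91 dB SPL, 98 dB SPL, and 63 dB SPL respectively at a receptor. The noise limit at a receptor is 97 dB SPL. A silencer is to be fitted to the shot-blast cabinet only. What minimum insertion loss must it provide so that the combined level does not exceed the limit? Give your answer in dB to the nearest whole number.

The untreated sources together contribute 10^(91/10) + 10^(63/10) = 1.261e+09, i.e. 91.01 dB SPL.
The limit corresponds to 10^(97/10) = 5.012e+09; subtracting the fixed part leaves 3.751e+09 for the shot-blast cabinet, i.e. 95.74 dB SPL.
So the shot-blast cabinet must be reduced from 98 to 95.74 dB SPL: IL = 2.26 dB.

2 dB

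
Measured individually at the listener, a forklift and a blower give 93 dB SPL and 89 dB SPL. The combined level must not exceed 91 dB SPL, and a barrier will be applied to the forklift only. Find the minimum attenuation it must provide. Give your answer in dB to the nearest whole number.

6 dB

Everything except the forklift sums to 10^(89/10) = 7.943e+08 in linear terms, 89.00 dB SPL.
The limit corresponds to 10^(91/10) = 1.259e+09; subtracting the fixed part leaves 4.646e+08 for the forklift, i.e. 86.67 dB SPL.
Required insertion loss = 93 − 86.67 = 6.33 dB.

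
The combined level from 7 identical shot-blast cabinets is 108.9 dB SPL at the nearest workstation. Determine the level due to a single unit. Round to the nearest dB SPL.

100 dB SPL

7 equal contributions raise the level by 10·log₁₀ 7 = 8.451 dB, so each unit alone gives 108.9 − 8.451.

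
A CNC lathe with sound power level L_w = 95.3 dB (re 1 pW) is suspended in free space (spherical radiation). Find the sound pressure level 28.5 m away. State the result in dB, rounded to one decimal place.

Free-field spherical radiation: L_p = L_w − 10·log₁₀(4π·r²), r = 28.5 m.
4π·r² = 1.021e+04 m², 10·log₁₀ of that is 40.089 dB.
L_p = 95.3 − 40.089 = 55.21 dB.

55.2 dB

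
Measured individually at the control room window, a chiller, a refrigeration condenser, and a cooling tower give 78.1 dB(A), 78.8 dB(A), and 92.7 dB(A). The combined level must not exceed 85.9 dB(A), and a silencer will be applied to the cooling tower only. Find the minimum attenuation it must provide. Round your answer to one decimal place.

Fixed contribution from the other sources: Σ 10^(L/10) = 10^(78.1/10) + 10^(78.8/10) = 1.404e+08 (81.47 dB(A)).
To meet 85.9 dB(A) overall, the treated cooling tower may contribute at most 10^(85.9/10) − 1.404e+08 = 2.486e+08, i.e. 83.96 dB(A).
So the cooling tower must be reduced from 92.7 to 83.96 dB(A): IL = 8.74 dB.

8.7 dB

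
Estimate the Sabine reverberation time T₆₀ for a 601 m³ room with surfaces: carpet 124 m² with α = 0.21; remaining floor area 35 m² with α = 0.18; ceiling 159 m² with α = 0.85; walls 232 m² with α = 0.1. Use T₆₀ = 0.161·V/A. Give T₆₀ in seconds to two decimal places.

A = Σ Sᵢαᵢ = 124·0.21 + 35·0.18 + 159·0.85 + 232·0.1 = 190.69 m².
T₆₀ = 0.161 × 601 / 190.69 = 0.507 s.

0.51 s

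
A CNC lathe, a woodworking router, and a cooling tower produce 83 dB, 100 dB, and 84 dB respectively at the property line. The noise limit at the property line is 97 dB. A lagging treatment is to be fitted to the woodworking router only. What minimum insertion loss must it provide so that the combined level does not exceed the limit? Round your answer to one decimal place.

The untreated sources together contribute 10^(83/10) + 10^(84/10) = 4.507e+08, i.e. 86.54 dB.
The limit corresponds to 10^(97/10) = 5.012e+09; subtracting the fixed part leaves 4.561e+09 for the woodworking router, i.e. 96.59 dB.
So the woodworking router must be reduced from 100 to 96.59 dB: IL = 3.41 dB.

3.4 dB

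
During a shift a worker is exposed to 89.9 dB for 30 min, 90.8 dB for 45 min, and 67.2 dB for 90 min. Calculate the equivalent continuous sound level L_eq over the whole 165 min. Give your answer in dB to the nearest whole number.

The energy average is taken in the linear domain: L_eq = 10·log₁₀[(Σ tᵢ·10^(Lᵢ/10))/T], T = 165 min.
Σ tᵢ·10^(Lᵢ/10) = 30·10^(89.9/10) + 45·10^(90.8/10) + 90·10^(67.2/10) = 8.389e+10.
L_eq = 10·log₁₀(8.389e+10/165) = 87.06 dB.

87 dB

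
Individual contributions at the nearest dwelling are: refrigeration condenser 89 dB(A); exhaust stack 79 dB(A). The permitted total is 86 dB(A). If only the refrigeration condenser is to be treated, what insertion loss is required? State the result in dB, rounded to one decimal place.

4.0 dB

Everything except the refrigeration condenser sums to 10^(79/10) = 7.943e+07 in linear terms, 79.00 dB(A).
The limit corresponds to 10^(86/10) = 3.981e+08; subtracting the fixed part leaves 3.187e+08 for the refrigeration condenser, i.e. 85.03 dB(A).
So the refrigeration condenser must be reduced from 89 to 85.03 dB(A): IL = 3.97 dB.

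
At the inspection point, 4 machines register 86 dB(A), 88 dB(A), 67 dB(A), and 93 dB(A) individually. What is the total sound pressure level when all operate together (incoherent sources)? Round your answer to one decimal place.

94.8 dB(A)

For uncorrelated sources the intensities add, so convert each level to linear form, sum, and take 10·log₁₀ of the total.
Σ 10^(L/10) = 10^(86/10) + 10^(88/10) + 10^(67/10) + 10^(93/10) = 3.029e+09.
L_total = 10·log₁₀(3.029e+09) = 94.81 dB(A).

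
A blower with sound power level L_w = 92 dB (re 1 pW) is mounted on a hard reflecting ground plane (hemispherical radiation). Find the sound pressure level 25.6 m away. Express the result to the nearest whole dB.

56 dB

L_p = L_w − 10·log₁₀(2π·r²) with r = 25.6 m.
2π·r² = 4118 m², 10·log₁₀ of that is 36.147 dB.
L_p = 92 − 36.147 = 55.85 dB.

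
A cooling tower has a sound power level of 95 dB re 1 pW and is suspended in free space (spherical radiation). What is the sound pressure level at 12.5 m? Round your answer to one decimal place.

62.1 dB

The power spreads over a sphere of area 4π·r², so L_p = L_w − 10·log₁₀(4π·r²).
4π·r² = 1963 m², 10·log₁₀ of that is 32.930 dB.
L_p = 95 − 32.930 = 62.07 dB.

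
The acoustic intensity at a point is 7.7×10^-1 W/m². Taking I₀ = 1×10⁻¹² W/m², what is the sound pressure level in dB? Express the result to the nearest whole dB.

119 dB

L = 10·log₁₀(I/I₀) = 10·log₁₀(7.7×10^-1/10⁻¹²) = 10·log₁₀(7.7×10^11).
L = 10·(0.8865 + 11) = 118.86 dB.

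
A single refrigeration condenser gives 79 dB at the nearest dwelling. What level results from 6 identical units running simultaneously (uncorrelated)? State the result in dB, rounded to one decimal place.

L_total = L₁ + 10·log₁₀ N for N identical incoherent sources.
L_total = 79 + 10·log₁₀(6) = 79 + 7.782 = 86.78 dB.

86.8 dB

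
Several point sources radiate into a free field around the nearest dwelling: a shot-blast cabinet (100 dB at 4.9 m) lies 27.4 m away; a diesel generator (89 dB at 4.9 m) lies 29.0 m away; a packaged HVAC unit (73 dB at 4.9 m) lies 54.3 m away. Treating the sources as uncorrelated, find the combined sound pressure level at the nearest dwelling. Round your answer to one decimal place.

85.3 dB

Apply inverse-square spreading to bring every level to the receiver, then sum 10^(L/10).
shot-blast cabinet: 100 − 20·log₁₀(27.4/4.9) = 100 − 14.95 = 85.05 dB.
diesel generator: 89 − 20·log₁₀(29.0/4.9) = 89 − 15.44 = 73.56 dB.
packaged HVAC unit: 73 − 20·log₁₀(54.3/4.9) = 73 − 20.89 = 52.11 dB.
Σ 10^(L/10) = 3.426e+08 → L_total = 10·log₁₀(3.426e+08) = 85.35 dB.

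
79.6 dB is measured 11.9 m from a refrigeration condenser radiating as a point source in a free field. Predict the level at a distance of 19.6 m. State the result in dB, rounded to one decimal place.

Spherical spreading from a point source gives a 20·log₁₀(r₂/r₁) drop.
L₂ = 79.6 − 20·log₁₀(19.6/11.9) = 79.6 − 4.334 = 75.27 dB.

75.3 dB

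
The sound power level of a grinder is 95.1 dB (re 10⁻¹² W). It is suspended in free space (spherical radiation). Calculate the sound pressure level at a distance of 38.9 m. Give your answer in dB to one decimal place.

Free-field spherical radiation: L_p = L_w − 10·log₁₀(4π·r²), r = 38.9 m.
4π·r² = 1.902e+04 m², 10·log₁₀ of that is 42.791 dB.
L_p = 95.1 − 42.791 = 52.31 dB.

52.3 dB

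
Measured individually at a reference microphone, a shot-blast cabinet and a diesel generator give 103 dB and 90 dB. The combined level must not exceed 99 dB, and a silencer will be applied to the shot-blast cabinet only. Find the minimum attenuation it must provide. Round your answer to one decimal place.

Fixed contribution from the other source: Σ 10^(L/10) = 10^(90/10) = 1.000e+09 (90.00 dB).
The limit corresponds to 10^(99/10) = 7.943e+09; subtracting the fixed part leaves 6.943e+09 for the shot-blast cabinet, i.e. 98.42 dB.
So the shot-blast cabinet must be reduced from 103 to 98.42 dB: IL = 4.58 dB.

4.6 dB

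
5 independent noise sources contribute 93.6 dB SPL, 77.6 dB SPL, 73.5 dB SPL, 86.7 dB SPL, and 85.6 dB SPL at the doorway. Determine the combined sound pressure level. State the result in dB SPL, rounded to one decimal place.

95.1 dB SPL

Incoherent sources combine by intensity addition: L_total = 10·log₁₀(Σ 10^(L_i/10)).
Σ 10^(L/10) = 10^(93.6/10) + 10^(77.6/10) + 10^(73.5/10) + 10^(86.7/10) + 10^(85.6/10) = 3.202e+09.
L_total = 10·log₁₀(3.202e+09) = 95.05 dB SPL.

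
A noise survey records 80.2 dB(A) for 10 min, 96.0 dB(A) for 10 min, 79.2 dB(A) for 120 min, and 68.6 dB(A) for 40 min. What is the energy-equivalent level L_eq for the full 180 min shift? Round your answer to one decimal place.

The energy average is taken in the linear domain: L_eq = 10·log₁₀[(Σ tᵢ·10^(Lᵢ/10))/T], T = 180 min.
Σ tᵢ·10^(Lᵢ/10) = 10·10^(80.2/10) + 10·10^(96.0/10) + 120·10^(79.2/10) + 40·10^(68.6/10) = 5.113e+10.
L_eq = 10·log₁₀(5.113e+10/180) = 84.53 dB(A).

84.5 dB(A)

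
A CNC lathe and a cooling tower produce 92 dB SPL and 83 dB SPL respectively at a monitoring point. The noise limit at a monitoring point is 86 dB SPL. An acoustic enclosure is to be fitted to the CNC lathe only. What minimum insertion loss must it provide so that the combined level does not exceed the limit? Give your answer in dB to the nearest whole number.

Everything except the CNC lathe sums to 10^(83/10) = 1.995e+08 in linear terms, 83.00 dB SPL.
To meet 86 dB SPL overall, the treated CNC lathe may contribute at most 10^(86/10) − 1.995e+08 = 1.986e+08, i.e. 82.98 dB SPL.
So the CNC lathe must be reduced from 92 to 82.98 dB SPL: IL = 9.02 dB.

9 dB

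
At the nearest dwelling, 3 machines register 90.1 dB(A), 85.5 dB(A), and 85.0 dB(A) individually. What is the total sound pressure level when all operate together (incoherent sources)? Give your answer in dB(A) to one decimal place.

92.3 dB(A)

For uncorrelated sources the intensities add, so convert each level to linear form, sum, and take 10·log₁₀ of the total.
Σ 10^(L/10) = 10^(90.1/10) + 10^(85.5/10) + 10^(85.0/10) = 1.694e+09.
L_total = 10·log₁₀(1.694e+09) = 92.29 dB(A).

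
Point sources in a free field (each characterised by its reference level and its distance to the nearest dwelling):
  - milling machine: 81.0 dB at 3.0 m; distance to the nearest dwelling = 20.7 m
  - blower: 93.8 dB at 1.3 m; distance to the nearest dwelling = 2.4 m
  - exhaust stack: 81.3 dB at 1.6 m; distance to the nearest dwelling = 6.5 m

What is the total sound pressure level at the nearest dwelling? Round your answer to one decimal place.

88.5 dB

First find each source's level at the receiver (point-source: −20·log₁₀(r/r_ref)), then combine on an intensity basis.
milling machine: 81.0 − 20·log₁₀(20.7/3.0) = 81.0 − 16.78 = 64.22 dB.
blower: 93.8 − 20·log₁₀(2.4/1.3) = 93.8 − 5.33 = 88.47 dB.
exhaust stack: 81.3 − 20·log₁₀(6.5/1.6) = 81.3 − 12.18 = 69.12 dB.
Σ 10^(L/10) = 7.146e+08 → L_total = 10·log₁₀(7.146e+08) = 88.54 dB.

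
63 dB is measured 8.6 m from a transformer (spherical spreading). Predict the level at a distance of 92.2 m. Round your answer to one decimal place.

42.4 dB

For a point source, L₂ = L₁ − 20·log₁₀(r₂/r₁).
L₂ = 63 − 20·log₁₀(92.2/8.6) = 63 − 20.605 = 42.40 dB.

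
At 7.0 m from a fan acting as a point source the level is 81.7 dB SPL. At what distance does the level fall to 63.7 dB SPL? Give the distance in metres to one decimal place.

Point-source spreading drops the level by 20·log₁₀(r₂/r₁); inverting, r₂/r₁ = 10^(ΔL/20).
r₂ = 7.0·10^((81.7−63.7)/20) = 7.0·10^(18.0/20) = 55.60 m.

55.6 m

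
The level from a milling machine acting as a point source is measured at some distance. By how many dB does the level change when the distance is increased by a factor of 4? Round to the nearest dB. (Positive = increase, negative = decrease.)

-12 dB

Point-source spreading: ΔL = −20·log₁₀(r₂/r₁).
ΔL = −20·log₁₀(4) = -12.04 dB.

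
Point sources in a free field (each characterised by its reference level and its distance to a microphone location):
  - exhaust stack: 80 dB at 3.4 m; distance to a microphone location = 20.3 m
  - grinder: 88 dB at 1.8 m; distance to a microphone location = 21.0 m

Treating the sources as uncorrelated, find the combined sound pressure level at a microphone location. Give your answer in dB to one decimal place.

Propagate each source to the receiver with L = L_ref − 20·log₁₀(r/r_ref), then add intensities.
exhaust stack: 80 − 20·log₁₀(20.3/3.4) = 80 − 15.52 = 64.48 dB.
grinder: 88 − 20·log₁₀(21.0/1.8) = 88 − 21.34 = 66.66 dB.
Σ 10^(L/10) = 7.441e+06 → L_total = 10·log₁₀(7.441e+06) = 68.72 dB.

68.7 dB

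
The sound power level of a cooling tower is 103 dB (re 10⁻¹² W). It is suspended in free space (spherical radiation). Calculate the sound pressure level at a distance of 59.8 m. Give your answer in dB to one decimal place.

56.5 dB

L_p = L_w − 10·log₁₀(4π·r²) with r = 59.8 m.
4π·r² = 4.494e+04 m², 10·log₁₀ of that is 46.526 dB.
L_p = 103 − 46.526 = 56.47 dB.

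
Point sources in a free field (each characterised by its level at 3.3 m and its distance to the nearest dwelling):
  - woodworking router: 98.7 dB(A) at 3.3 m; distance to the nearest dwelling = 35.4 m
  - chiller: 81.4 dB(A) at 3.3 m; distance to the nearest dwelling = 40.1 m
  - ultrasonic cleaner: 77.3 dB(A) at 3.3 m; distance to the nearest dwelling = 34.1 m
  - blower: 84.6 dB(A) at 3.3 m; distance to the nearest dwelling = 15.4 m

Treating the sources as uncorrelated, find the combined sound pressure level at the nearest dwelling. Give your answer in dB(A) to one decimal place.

Apply inverse-square spreading to bring every level to the receiver, then sum 10^(L/10).
woodworking router: 98.7 − 20·log₁₀(35.4/3.3) = 98.7 − 20.61 = 78.09 dB(A).
chiller: 81.4 − 20·log₁₀(40.1/3.3) = 81.4 − 21.69 = 59.71 dB(A).
ultrasonic cleaner: 77.3 − 20·log₁₀(34.1/3.3) = 77.3 − 20.28 = 57.02 dB(A).
blower: 84.6 − 20·log₁₀(15.4/3.3) = 84.6 − 13.38 = 71.22 dB(A).
Σ 10^(L/10) = 7.910e+07 → L_total = 10·log₁₀(7.910e+07) = 78.98 dB(A).

79.0 dB(A)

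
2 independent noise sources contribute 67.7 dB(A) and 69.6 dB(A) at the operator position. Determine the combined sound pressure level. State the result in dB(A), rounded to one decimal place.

For uncorrelated sources the intensities add, so convert each level to linear form, sum, and take 10·log₁₀ of the total.
Σ 10^(L/10) = 10^(67.7/10) + 10^(69.6/10) = 1.501e+07.
L_total = 10·log₁₀(1.501e+07) = 71.76 dB(A).

71.8 dB(A)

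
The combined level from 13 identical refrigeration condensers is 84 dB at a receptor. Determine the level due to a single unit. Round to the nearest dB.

73 dB

13 equal contributions raise the level by 10·log₁₀ 13 = 11.139 dB, so each unit alone gives 84 − 11.139.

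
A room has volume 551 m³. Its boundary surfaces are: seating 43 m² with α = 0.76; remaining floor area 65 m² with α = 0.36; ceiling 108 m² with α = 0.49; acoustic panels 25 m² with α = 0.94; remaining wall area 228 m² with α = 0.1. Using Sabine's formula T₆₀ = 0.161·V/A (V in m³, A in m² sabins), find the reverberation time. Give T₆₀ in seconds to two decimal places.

Summing Sᵢαᵢ: 43·0.76 + 65·0.36 + 108·0.49 + 25·0.94 + 228·0.1 = 155.30 m².
T₆₀ = 0.161 × 551 / 155.30 = 0.571 s.

0.57 s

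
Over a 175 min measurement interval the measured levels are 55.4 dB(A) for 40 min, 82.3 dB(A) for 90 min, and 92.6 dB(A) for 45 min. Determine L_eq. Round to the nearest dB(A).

The energy average is taken in the linear domain: L_eq = 10·log₁₀[(Σ tᵢ·10^(Lᵢ/10))/T], T = 175 min.
Σ tᵢ·10^(Lᵢ/10) = 40·10^(55.4/10) + 90·10^(82.3/10) + 45·10^(92.6/10) = 9.718e+10.
L_eq = 10·log₁₀(9.718e+10/175) = 87.45 dB(A).

87 dB(A)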